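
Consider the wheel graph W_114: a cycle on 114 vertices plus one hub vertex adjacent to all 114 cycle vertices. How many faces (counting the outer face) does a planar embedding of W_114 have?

115

W_114 has V = 114 + 1 = 115 vertices and E = 2·114 = 228 edges.
By Euler's formula F = 2 − V + E = 2 − 115 + 228 = 115.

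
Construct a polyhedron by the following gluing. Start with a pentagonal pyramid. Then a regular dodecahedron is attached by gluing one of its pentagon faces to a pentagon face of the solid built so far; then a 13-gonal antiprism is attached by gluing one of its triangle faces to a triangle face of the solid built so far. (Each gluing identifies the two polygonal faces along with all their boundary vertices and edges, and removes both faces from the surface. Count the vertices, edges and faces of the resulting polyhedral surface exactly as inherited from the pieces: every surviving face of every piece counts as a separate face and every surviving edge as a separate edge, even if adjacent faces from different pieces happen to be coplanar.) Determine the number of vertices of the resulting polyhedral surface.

A pentagonal pyramid: V=6, E=10, F=6.
Attach a regular dodecahedron (V=20, E=30, F=12) along a 5-gon: merge 5 vertices and 5 edges, delete both glued faces → V=21, E=35, F=16.
Attach a 13-gonal antiprism (V=26, E=52, F=28) along a 3-gon: merge 3 vertices and 3 edges, delete both glued faces → V=44, E=84, F=42.
Check: V − E + F = 44 − 84 + 42 = 2.

44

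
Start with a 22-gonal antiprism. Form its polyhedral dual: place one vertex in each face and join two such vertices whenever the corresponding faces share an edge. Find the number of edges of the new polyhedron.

88

The base solid has V = 44, E = 88, F = 46.
The dual swaps V and F and preserves E: V′ = F = 46, E′ = E = 88, F′ = V = 44.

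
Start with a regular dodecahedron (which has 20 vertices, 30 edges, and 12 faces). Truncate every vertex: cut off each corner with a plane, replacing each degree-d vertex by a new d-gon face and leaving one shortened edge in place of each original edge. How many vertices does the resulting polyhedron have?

Truncation replaces each original edge-end by a new vertex, so V′ = 2E = 60.
Each original edge survives, and each old vertex of degree d contributes d new edges; summing degrees gives Σd = 2E, so E′ = E + 2E = 3E = 90.
Each original face survives and each original vertex becomes one new face: F′ = F + V = 32.

60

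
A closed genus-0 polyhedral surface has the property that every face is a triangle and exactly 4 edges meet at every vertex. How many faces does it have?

Each face has 3 edges and each edge borders two faces, so 2E = 3F.
Each vertex has degree 4, so 4V = 2E and hence V = 3F/4.
Euler: V − E + F = 2 ⇒ (3F/4) − (3F/2) + F = 2.
Multiply by 8: (6 − 12 + 8)F = 16, i.e. 2F = 16.
So F = 8, E = 3·8/2 = 12, V = 3·8/4 = 6.

8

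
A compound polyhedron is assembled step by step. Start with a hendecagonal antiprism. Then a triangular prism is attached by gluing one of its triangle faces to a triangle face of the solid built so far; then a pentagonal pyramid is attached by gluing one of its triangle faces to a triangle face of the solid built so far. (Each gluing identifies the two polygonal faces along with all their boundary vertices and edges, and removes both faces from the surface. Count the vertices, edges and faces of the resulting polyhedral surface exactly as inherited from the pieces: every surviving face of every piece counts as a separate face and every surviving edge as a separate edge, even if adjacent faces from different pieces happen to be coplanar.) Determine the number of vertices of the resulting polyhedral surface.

A hendecagonal antiprism: V=22, E=44, F=24.
Attach a triangular prism (V=6, E=9, F=5) along a 3-gon: merge 3 vertices and 3 edges, delete both glued faces → V=25, E=50, F=27.
Attach a pentagonal pyramid (V=6, E=10, F=6) along a 3-gon: merge 3 vertices and 3 edges, delete both glued faces → V=28, E=57, F=31.
Check: V − E + F = 28 − 57 + 31 = 2.

28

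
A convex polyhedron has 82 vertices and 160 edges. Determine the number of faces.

Here V − E + F = 2.
F = 2 − V + E = 2 − 82 + 160 = 80.

80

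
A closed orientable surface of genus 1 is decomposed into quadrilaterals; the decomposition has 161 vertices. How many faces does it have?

161

χ = 2 − 2·1 = 0, and every face is a square so 4F = 2E.
V − E + F = 0 with E = 4F/2 gives 161 − (4/2 − 1)·F = 0, so F = 161 and E = 322.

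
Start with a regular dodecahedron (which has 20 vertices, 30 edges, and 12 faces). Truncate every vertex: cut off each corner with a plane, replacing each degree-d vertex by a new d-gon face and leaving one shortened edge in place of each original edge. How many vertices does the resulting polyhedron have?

Truncation replaces each original edge-end by a new vertex, so V′ = 2E = 60.
Each original edge survives, and each old vertex of degree d contributes d new edges; summing degrees gives Σd = 2E, so E′ = E + 2E = 3E = 90.
Each original face survives and each original vertex becomes one new face: F′ = F + V = 32.

60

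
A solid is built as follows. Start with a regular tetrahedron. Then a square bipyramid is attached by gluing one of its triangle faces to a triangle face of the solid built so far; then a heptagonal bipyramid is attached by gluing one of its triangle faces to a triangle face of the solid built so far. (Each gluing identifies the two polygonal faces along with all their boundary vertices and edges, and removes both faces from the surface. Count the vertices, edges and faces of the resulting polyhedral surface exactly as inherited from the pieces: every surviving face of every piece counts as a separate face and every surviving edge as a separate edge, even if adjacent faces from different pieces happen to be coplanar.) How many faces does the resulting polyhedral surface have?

A regular tetrahedron: V=4, E=6, F=4.
Attach a square bipyramid (V=6, E=12, F=8) along a 3-gon: merge 3 vertices and 3 edges, delete both glued faces → V=7, E=15, F=10.
Attach a heptagonal bipyramid (V=9, E=21, F=14) along a 3-gon: merge 3 vertices and 3 edges, delete both glued faces → V=13, E=33, F=22.
Check: V − E + F = 13 − 33 + 22 = 2.

22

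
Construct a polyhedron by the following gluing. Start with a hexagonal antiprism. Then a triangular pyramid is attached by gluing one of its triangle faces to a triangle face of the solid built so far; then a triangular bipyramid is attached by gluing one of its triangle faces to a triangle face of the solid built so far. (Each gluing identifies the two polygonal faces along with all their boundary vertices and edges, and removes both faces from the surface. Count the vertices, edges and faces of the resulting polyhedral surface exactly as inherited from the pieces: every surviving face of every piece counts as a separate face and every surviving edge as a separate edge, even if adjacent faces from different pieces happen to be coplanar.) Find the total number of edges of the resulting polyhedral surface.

33

A hexagonal antiprism: V=12, E=24, F=14.
Attach a triangular pyramid (V=4, E=6, F=4) along a 3-gon: merge 3 vertices and 3 edges, delete both glued faces → V=13, E=27, F=16.
Attach a triangular bipyramid (V=5, E=9, F=6) along a 3-gon: merge 3 vertices and 3 edges, delete both glued faces → V=15, E=33, F=20.
Check: V − E + F = 15 − 33 + 20 = 2.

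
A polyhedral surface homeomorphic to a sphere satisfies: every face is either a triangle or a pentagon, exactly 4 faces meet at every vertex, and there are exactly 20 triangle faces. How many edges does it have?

Let x be the number of pentagons; then F = 20 + x.
Edge–face incidences: 2E = 3·20 + 5·x = 60 + 5x.
Every vertex has degree 4, so 4V = 2E.
Euler: V − E + F = 2 ⇒ (2E)/4 − E + (20 + x) = 2.
Multiply by 8: 2·(2E) − 4·(2E) + 8·(20 + x) = 16, i.e. 160 + 8x − 2·(60 + 5x) = 16.
Collecting terms: −2x + 40 = 16, so −2x = −24, so x = 12.
Then 2E = 60 + 5·12 = 120, so E = 60, V = 2E/4 = 30, F = 20 + 12 = 32.

60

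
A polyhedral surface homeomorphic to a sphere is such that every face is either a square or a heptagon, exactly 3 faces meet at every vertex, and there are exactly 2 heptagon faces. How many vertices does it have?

14

Let x be the number of squares; then F = 2 + x.
Edge–face incidences: 2E = 7·2 + 4·x = 14 + 4x.
Every vertex has degree 3, so 3V = 2E.
Euler: V − E + F = 2 ⇒ (2E)/3 − E + (2 + x) = 2.
Multiply by 6: 2·(2E) − 3·(2E) + 6·(2 + x) = 12, i.e. 12 + 6x − (14 + 4x) = 12.
Collecting terms: 2x − 2 = 12, so 2x = 14, so x = 7.
Then 2E = 14 + 4·7 = 42, so E = 21, V = 2E/3 = 14, F = 2 + 7 = 9.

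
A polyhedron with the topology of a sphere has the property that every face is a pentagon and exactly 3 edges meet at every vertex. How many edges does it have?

30

Each face has 5 edges and each edge borders two faces, so 2E = 5F.
Each vertex has degree 3, so 3V = 2E and hence V = 5F/3.
Euler: V − E + F = 2 ⇒ (5F/3) − (5F/2) + F = 2.
Multiply by 6: (10 − 15 + 6)F = 12, i.e. 1F = 12.
So F = 12, E = 5·12/2 = 30, V = 5·12/3 = 20.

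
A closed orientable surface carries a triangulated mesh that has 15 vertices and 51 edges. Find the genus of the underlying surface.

Every face is a triangle and each edge borders two faces, so 3F = 2·51, giving F = 34.
χ = V − E + F = 15 − 51 + 34 = -2.
For a closed orientable surface χ = 2 − 2g, so g = (2 − (-2))/2 = 2.

2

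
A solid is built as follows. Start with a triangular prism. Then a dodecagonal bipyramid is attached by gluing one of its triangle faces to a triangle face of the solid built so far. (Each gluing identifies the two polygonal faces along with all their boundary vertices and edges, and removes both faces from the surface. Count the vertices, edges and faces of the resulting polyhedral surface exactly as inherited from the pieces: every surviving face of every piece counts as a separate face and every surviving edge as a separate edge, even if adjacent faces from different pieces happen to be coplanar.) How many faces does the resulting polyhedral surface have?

27

A triangular prism: V=6, E=9, F=5.
Attach a dodecagonal bipyramid (V=14, E=36, F=24) along a 3-gon: merge 3 vertices and 3 edges, delete both glued faces → V=17, E=42, F=27.
Check: V − E + F = 17 − 42 + 27 = 2.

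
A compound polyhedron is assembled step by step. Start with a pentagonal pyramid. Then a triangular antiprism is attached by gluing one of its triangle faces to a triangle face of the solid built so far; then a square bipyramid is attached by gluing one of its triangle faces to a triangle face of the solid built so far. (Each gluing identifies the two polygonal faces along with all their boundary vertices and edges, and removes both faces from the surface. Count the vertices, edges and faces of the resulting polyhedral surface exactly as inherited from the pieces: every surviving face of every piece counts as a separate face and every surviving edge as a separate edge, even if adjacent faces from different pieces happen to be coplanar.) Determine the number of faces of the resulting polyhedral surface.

18

A pentagonal pyramid: V=6, E=10, F=6.
Attach a triangular antiprism (V=6, E=12, F=8) along a 3-gon: merge 3 vertices and 3 edges, delete both glued faces → V=9, E=19, F=12.
Attach a square bipyramid (V=6, E=12, F=8) along a 3-gon: merge 3 vertices and 3 edges, delete both glued faces → V=12, E=28, F=18.
Check: V − E + F = 12 − 28 + 18 = 2.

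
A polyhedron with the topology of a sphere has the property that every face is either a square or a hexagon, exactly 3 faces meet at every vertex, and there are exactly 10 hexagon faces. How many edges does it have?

42

Let x be the number of squares; then F = 10 + x.
Edge–face incidences: 2E = 6·10 + 4·x = 60 + 4x.
Every vertex has degree 3, so 3V = 2E.
Euler: V − E + F = 2 ⇒ (2E)/3 − E + (10 + x) = 2.
Multiply by 6: 2·(2E) − 3·(2E) + 6·(10 + x) = 12, i.e. 60 + 6x − (60 + 4x) = 12.
Collecting terms: 2x = 12, so x = 6.
Then 2E = 60 + 4·6 = 84, so E = 42, V = 2E/3 = 28, F = 10 + 6 = 16.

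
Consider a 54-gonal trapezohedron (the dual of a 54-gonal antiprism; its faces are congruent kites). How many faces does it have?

The n-trapezohedron (dual of the n-antiprism) has V = 2·54 + 2 = 110, E = 4·54 = 216, F = 2·54 = 108.

108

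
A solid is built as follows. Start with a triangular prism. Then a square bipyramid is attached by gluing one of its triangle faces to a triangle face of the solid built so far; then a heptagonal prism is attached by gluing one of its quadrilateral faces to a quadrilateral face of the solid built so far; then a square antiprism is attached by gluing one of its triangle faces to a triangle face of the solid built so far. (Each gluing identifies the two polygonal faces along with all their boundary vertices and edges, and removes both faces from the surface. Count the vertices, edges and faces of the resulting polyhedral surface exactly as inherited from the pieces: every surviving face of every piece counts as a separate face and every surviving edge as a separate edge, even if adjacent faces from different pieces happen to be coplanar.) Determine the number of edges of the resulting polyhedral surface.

48

A triangular prism: V=6, E=9, F=5.
Attach a square bipyramid (V=6, E=12, F=8) along a 3-gon: merge 3 vertices and 3 edges, delete both glued faces → V=9, E=18, F=11.
Attach a heptagonal prism (V=14, E=21, F=9) along a 4-gon: merge 4 vertices and 4 edges, delete both glued faces → V=19, E=35, F=18.
Attach a square antiprism (V=8, E=16, F=10) along a 3-gon: merge 3 vertices and 3 edges, delete both glued faces → V=24, E=48, F=26.
Check: V − E + F = 24 − 48 + 26 = 2.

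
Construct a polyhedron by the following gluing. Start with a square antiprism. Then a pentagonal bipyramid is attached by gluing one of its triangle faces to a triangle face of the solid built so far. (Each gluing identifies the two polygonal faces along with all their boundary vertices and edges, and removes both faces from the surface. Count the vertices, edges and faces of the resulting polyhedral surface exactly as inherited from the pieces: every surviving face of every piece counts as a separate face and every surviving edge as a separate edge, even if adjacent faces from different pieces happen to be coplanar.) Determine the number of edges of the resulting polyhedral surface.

A square antiprism: V=8, E=16, F=10.
Attach a pentagonal bipyramid (V=7, E=15, F=10) along a 3-gon: merge 3 vertices and 3 edges, delete both glued faces → V=12, E=28, F=18.
Check: V − E + F = 12 − 28 + 18 = 2.

28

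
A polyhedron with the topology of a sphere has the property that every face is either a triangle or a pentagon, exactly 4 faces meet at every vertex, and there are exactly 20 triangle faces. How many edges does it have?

60

Let x be the number of pentagons; then F = 20 + x.
Edge–face incidences: 2E = 3·20 + 5·x = 60 + 5x.
Every vertex has degree 4, so 4V = 2E.
Euler: V − E + F = 2 ⇒ (2E)/4 − E + (20 + x) = 2.
Multiply by 8: 2·(2E) − 4·(2E) + 8·(20 + x) = 16, i.e. 160 + 8x − 2·(60 + 5x) = 16.
Collecting terms: −2x + 40 = 16, so −2x = −24, so x = 12.
Then 2E = 60 + 5·12 = 120, so E = 60, V = 2E/4 = 30, F = 20 + 12 = 32.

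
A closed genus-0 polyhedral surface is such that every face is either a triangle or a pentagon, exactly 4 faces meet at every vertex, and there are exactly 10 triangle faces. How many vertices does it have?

Let x be the number of pentagons; then F = 10 + x.
Edge–face incidences: 2E = 3·10 + 5·x = 30 + 5x.
Every vertex has degree 4, so 4V = 2E.
Euler: V − E + F = 2 ⇒ (2E)/4 − E + (10 + x) = 2.
Multiply by 8: 2·(2E) − 4·(2E) + 8·(10 + x) = 16, i.e. 80 + 8x − 2·(30 + 5x) = 16.
Collecting terms: −2x + 20 = 16, so −2x = −4, so x = 2.
Then 2E = 30 + 5·2 = 40, so E = 20, V = 2E/4 = 10, F = 10 + 2 = 12.

10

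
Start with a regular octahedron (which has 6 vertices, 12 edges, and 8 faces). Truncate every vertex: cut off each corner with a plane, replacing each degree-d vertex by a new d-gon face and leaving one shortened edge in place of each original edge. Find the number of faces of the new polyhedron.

Truncation replaces each original edge-end by a new vertex, so V′ = 2E = 24.
Each original edge survives, and each old vertex of degree d contributes d new edges; summing degrees gives Σd = 2E, so E′ = E + 2E = 3E = 36.
Each original face survives and each original vertex becomes one new face: F′ = F + V = 14.

14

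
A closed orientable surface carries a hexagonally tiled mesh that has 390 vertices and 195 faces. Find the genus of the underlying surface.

1

Every face is a hexagon, so 2E = 6·195 = 1170, giving E = 585.
χ = V − E + F = 390 − 585 + 195 = 0.
For a closed orientable surface χ = 2 − 2g, so g = (2 − (0))/2 = 1.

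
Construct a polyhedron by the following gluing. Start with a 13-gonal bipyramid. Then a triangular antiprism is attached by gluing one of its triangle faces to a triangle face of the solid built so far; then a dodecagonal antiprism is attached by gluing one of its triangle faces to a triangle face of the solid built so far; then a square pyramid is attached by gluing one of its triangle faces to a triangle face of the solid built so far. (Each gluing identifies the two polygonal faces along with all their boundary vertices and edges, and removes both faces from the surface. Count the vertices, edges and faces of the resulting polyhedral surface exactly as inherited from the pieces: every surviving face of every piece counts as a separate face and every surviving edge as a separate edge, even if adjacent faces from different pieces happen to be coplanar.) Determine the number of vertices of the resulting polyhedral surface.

41

A 13-gonal bipyramid: V=15, E=39, F=26.
Attach a triangular antiprism (V=6, E=12, F=8) along a 3-gon: merge 3 vertices and 3 edges, delete both glued faces → V=18, E=48, F=32.
Attach a dodecagonal antiprism (V=24, E=48, F=26) along a 3-gon: merge 3 vertices and 3 edges, delete both glued faces → V=39, E=93, F=56.
Attach a square pyramid (V=5, E=8, F=5) along a 3-gon: merge 3 vertices and 3 edges, delete both glued faces → V=41, E=98, F=59.
Check: V − E + F = 41 − 98 + 59 = 2.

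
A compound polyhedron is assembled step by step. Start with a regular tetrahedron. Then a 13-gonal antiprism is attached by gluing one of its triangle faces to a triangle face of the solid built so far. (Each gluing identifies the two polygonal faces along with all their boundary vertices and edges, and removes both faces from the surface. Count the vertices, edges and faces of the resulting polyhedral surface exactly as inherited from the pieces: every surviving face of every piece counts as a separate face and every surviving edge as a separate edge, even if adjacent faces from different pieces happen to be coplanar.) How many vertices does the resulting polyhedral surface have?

27

A regular tetrahedron: V=4, E=6, F=4.
Attach a 13-gonal antiprism (V=26, E=52, F=28) along a 3-gon: merge 3 vertices and 3 edges, delete both glued faces → V=27, E=55, F=30.
Check: V − E + F = 27 − 55 + 30 = 2.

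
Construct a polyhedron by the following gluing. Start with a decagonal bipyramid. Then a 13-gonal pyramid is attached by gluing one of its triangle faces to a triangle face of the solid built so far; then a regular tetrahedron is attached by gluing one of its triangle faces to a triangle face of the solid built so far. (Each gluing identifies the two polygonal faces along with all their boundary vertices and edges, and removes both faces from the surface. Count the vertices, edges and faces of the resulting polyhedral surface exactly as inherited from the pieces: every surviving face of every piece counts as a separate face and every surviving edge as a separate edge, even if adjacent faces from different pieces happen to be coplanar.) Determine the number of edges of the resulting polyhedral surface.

56

A decagonal bipyramid: V=12, E=30, F=20.
Attach a 13-gonal pyramid (V=14, E=26, F=14) along a 3-gon: merge 3 vertices and 3 edges, delete both glued faces → V=23, E=53, F=32.
Attach a regular tetrahedron (V=4, E=6, F=4) along a 3-gon: merge 3 vertices and 3 edges, delete both glued faces → V=24, E=56, F=34.
Check: V − E + F = 24 − 56 + 34 = 2.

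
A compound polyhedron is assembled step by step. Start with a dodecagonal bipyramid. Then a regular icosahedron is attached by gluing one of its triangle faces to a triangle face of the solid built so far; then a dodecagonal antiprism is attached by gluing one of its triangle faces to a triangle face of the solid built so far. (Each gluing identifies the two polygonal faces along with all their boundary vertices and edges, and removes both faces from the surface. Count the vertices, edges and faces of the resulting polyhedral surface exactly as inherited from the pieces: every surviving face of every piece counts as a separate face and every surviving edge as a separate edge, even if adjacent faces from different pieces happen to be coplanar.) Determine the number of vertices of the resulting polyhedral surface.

A dodecagonal bipyramid: V=14, E=36, F=24.
Attach a regular icosahedron (V=12, E=30, F=20) along a 3-gon: merge 3 vertices and 3 edges, delete both glued faces → V=23, E=63, F=42.
Attach a dodecagonal antiprism (V=24, E=48, F=26) along a 3-gon: merge 3 vertices and 3 edges, delete both glued faces → V=44, E=108, F=66.
Check: V − E + F = 44 − 108 + 66 = 2.

44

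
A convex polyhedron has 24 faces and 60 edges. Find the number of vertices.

38

Here V − E + F = 2.
V = 2 + E − F = 2 + 60 − 24 = 38.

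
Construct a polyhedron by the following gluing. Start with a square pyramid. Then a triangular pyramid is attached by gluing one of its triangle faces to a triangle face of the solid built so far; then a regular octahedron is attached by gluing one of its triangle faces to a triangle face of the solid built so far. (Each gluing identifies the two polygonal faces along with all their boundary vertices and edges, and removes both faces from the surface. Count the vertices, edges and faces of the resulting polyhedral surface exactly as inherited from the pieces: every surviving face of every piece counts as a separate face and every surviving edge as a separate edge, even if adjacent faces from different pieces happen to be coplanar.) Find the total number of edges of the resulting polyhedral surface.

20

A square pyramid: V=5, E=8, F=5.
Attach a triangular pyramid (V=4, E=6, F=4) along a 3-gon: merge 3 vertices and 3 edges, delete both glued faces → V=6, E=11, F=7.
Attach a regular octahedron (V=6, E=12, F=8) along a 3-gon: merge 3 vertices and 3 edges, delete both glued faces → V=9, E=20, F=13.
Check: V − E + F = 9 − 20 + 13 = 2.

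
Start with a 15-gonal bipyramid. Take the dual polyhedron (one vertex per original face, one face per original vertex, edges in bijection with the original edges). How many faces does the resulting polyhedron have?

17

The base solid has V = 17, E = 45, F = 30.
The dual swaps V and F and preserves E: V′ = F = 30, E′ = E = 45, F′ = V = 17.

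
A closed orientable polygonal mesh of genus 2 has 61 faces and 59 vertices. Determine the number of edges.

122

For a closed orientable surface of genus 2, χ = 2 − 2·2 = -2.
E = V + F − (-2) = 59 + 61 − (-2) = 122.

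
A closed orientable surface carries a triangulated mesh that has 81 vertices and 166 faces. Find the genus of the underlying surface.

2

Every face is a triangle, so 2E = 3·166 = 498, giving E = 249.
χ = V − E + F = 81 − 249 + 166 = -2.
For a closed orientable surface χ = 2 − 2g, so g = (2 − (-2))/2 = 2.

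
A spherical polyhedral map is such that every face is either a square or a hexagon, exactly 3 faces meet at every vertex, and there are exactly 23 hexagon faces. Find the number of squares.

6

Let x be the number of squares; then F = 23 + x.
Edge–face incidences: 2E = 6·23 + 4·x = 138 + 4x.
Every vertex has degree 3, so 3V = 2E.
Euler: V − E + F = 2 ⇒ (2E)/3 − E + (23 + x) = 2.
Multiply by 6: 2·(2E) − 3·(2E) + 6·(23 + x) = 12, i.e. 138 + 6x − (138 + 4x) = 12.
Collecting terms: 2x = 12, so x = 6.
Then 2E = 138 + 4·6 = 162, so E = 81, V = 2E/3 = 54, F = 23 + 6 = 29.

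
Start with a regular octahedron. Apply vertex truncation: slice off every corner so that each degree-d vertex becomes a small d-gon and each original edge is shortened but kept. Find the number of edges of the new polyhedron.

36

The base solid has V = 6, E = 12, F = 8.
Truncation replaces each original edge-end by a new vertex, so V′ = 2E = 24.
Each original edge survives, and each old vertex of degree d contributes d new edges; summing degrees gives Σd = 2E, so E′ = E + 2E = 3E = 36.
Each original face survives and each original vertex becomes one new face: F′ = F + V = 14.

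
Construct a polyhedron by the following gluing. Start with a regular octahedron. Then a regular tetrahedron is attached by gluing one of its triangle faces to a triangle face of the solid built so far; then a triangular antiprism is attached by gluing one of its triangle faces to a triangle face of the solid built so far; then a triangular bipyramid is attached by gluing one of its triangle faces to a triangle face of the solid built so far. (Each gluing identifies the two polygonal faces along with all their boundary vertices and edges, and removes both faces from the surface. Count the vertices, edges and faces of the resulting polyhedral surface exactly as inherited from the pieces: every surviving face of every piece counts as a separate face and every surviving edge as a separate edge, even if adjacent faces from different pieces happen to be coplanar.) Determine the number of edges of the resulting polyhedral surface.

A regular octahedron: V=6, E=12, F=8.
Attach a regular tetrahedron (V=4, E=6, F=4) along a 3-gon: merge 3 vertices and 3 edges, delete both glued faces → V=7, E=15, F=10.
Attach a triangular antiprism (V=6, E=12, F=8) along a 3-gon: merge 3 vertices and 3 edges, delete both glued faces → V=10, E=24, F=16.
Attach a triangular bipyramid (V=5, E=9, F=6) along a 3-gon: merge 3 vertices and 3 edges, delete both glued faces → V=12, E=30, F=20.
Check: V − E + F = 12 − 30 + 20 = 2.

30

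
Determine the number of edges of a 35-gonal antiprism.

140

An antiprism on an n-gon has two n-gon caps and 2n triangles: V = 2·35 = 70, E = 4·35 = 140, F = 2·35 + 2 = 72.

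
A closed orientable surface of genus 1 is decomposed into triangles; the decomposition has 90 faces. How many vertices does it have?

45

χ = 2 − 2·1 = 0, and every face is a triangle so 3F = 2E.
E = 3·90/2 = 135. Then V = 0 + E − F = 0 + 135 − 90 = 45.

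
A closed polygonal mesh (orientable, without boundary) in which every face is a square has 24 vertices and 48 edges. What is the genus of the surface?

1

Every face is a square and each edge borders two faces, so 4F = 2·48, giving F = 24.
χ = V − E + F = 24 − 48 + 24 = 0.
For a closed orientable surface χ = 2 − 2g, so g = (2 − (0))/2 = 1.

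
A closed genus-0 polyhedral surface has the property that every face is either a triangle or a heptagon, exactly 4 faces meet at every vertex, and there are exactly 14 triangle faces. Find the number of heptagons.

Let x be the number of heptagons; then F = 14 + x.
Edge–face incidences: 2E = 3·14 + 7·x = 42 + 7x.
Every vertex has degree 4, so 4V = 2E.
Euler: V − E + F = 2 ⇒ (2E)/4 − E + (14 + x) = 2.
Multiply by 8: 2·(2E) − 4·(2E) + 8·(14 + x) = 16, i.e. 112 + 8x − 2·(42 + 7x) = 16.
Collecting terms: −6x + 28 = 16, so −6x = −12, so x = 2.
Then 2E = 42 + 7·2 = 56, so E = 28, V = 2E/4 = 14, F = 14 + 2 = 16.

2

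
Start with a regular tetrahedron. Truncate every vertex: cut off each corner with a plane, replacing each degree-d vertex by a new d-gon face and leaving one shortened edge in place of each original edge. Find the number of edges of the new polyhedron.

18

The base solid has V = 4, E = 6, F = 4.
Truncation replaces each original edge-end by a new vertex, so V′ = 2E = 12.
Each original edge survives, and each old vertex of degree d contributes d new edges; summing degrees gives Σd = 2E, so E′ = E + 2E = 3E = 18.
Each original face survives and each original vertex becomes one new face: F′ = F + V = 8.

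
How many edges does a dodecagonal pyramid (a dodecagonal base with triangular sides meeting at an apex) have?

24

A pyramid on an n-gon base has one n-gon and n triangles: V = 12 + 1 = 13, E = 2·12 = 24, F = 12 + 1 = 13.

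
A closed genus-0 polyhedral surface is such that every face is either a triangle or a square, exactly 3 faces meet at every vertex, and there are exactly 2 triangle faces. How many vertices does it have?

Let x be the number of squares; then F = 2 + x.
Edge–face incidences: 2E = 3·2 + 4·x = 6 + 4x.
Every vertex has degree 3, so 3V = 2E.
Euler: V − E + F = 2 ⇒ (2E)/3 − E + (2 + x) = 2.
Multiply by 6: 2·(2E) − 3·(2E) + 6·(2 + x) = 12, i.e. 12 + 6x − (6 + 4x) = 12.
Collecting terms: 2x + 6 = 12, so 2x = 6, so x = 3.
Then 2E = 6 + 4·3 = 18, so E = 9, V = 2E/3 = 6, F = 2 + 3 = 5.

6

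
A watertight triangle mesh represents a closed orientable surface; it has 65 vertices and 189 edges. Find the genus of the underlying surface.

Every face is a triangle and each edge borders two faces, so 3F = 2·189, giving F = 126.
χ = V − E + F = 65 − 189 + 126 = 2.
For a closed orientable surface χ = 2 − 2g, so g = (2 − (2))/2 = 0.

0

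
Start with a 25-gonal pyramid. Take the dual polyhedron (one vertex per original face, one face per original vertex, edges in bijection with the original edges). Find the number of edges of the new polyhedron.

50

The base solid has V = 26, E = 50, F = 26.
The dual swaps V and F and preserves E: V′ = F = 26, E′ = E = 50, F′ = V = 26.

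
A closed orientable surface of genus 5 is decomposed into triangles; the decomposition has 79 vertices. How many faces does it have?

χ = 2 − 2·5 = -8, and every face is a triangle so 3F = 2E.
V − E + F = -8 with E = 3F/2 gives 79 − (3/2 − 1)·F = -8, so F = 174 and E = 261.

174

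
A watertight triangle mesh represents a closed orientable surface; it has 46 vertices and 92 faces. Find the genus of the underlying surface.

1

Every face is a triangle, so 2E = 3·92 = 276, giving E = 138.
χ = V − E + F = 46 − 138 + 92 = 0.
For a closed orientable surface χ = 2 − 2g, so g = (2 − (0))/2 = 1.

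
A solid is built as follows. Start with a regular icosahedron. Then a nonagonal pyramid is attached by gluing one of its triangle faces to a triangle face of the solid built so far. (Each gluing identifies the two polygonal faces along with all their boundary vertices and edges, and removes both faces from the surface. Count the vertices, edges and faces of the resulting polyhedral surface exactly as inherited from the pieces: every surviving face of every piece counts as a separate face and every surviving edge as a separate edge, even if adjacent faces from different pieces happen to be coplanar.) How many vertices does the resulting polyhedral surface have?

A regular icosahedron: V=12, E=30, F=20.
Attach a nonagonal pyramid (V=10, E=18, F=10) along a 3-gon: merge 3 vertices and 3 edges, delete both glued faces → V=19, E=45, F=28.
Check: V − E + F = 19 − 45 + 28 = 2.

19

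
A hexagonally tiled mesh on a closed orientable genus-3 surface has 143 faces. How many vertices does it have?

282

χ = 2 − 2·3 = -4, and every face is a hexagon so 6F = 2E.
E = 6·143/2 = 429. Then V = -4 + E − F = -4 + 429 − 143 = 282.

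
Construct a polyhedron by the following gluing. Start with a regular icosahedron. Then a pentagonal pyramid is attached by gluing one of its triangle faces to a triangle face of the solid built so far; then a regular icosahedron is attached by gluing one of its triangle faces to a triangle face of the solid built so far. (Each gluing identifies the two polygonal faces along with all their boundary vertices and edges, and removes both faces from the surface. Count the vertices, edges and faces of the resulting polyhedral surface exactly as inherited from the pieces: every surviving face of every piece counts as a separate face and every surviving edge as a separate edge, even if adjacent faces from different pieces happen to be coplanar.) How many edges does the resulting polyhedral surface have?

A regular icosahedron: V=12, E=30, F=20.
Attach a pentagonal pyramid (V=6, E=10, F=6) along a 3-gon: merge 3 vertices and 3 edges, delete both glued faces → V=15, E=37, F=24.
Attach a regular icosahedron (V=12, E=30, F=20) along a 3-gon: merge 3 vertices and 3 edges, delete both glued faces → V=24, E=64, F=42.
Check: V − E + F = 24 − 64 + 42 = 2.

64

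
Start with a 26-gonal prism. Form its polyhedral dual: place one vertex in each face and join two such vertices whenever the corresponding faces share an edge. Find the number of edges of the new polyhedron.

78

The base solid has V = 52, E = 78, F = 28.
The dual swaps V and F and preserves E: V′ = F = 28, E′ = E = 78, F′ = V = 52.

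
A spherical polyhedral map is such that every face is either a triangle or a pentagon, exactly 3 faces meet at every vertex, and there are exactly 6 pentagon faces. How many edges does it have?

Let x be the number of triangles; then F = 6 + x.
Edge–face incidences: 2E = 5·6 + 3·x = 30 + 3x.
Every vertex has degree 3, so 3V = 2E.
Euler: V − E + F = 2 ⇒ (2E)/3 − E + (6 + x) = 2.
Multiply by 6: 2·(2E) − 3·(2E) + 6·(6 + x) = 12, i.e. 36 + 6x − (30 + 3x) = 12.
Collecting terms: 3x + 6 = 12, so 3x = 6, so x = 2.
Then 2E = 30 + 3·2 = 36, so E = 18, V = 2E/3 = 12, F = 6 + 2 = 8.

18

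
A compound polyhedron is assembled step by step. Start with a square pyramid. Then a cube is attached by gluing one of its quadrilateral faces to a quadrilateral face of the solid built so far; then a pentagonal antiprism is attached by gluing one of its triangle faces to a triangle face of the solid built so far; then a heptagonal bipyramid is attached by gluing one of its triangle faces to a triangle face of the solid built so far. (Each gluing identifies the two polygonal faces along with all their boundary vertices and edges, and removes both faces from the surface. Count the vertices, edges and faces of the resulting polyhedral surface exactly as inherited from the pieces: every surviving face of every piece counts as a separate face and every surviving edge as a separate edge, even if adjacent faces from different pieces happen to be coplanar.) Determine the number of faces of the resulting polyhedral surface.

A square pyramid: V=5, E=8, F=5.
Attach a cube (V=8, E=12, F=6) along a 4-gon: merge 4 vertices and 4 edges, delete both glued faces → V=9, E=16, F=9.
Attach a pentagonal antiprism (V=10, E=20, F=12) along a 3-gon: merge 3 vertices and 3 edges, delete both glued faces → V=16, E=33, F=19.
Attach a heptagonal bipyramid (V=9, E=21, F=14) along a 3-gon: merge 3 vertices and 3 edges, delete both glued faces → V=22, E=51, F=31.
Check: V − E + F = 22 − 51 + 31 = 2.

31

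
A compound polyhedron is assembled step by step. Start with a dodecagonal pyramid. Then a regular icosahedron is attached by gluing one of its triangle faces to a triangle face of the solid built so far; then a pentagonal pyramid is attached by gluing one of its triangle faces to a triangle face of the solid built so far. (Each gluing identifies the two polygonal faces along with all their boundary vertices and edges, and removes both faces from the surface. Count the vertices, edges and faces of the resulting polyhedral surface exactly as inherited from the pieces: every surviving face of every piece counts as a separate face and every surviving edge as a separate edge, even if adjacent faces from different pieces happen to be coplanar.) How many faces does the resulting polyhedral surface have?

A dodecagonal pyramid: V=13, E=24, F=13.
Attach a regular icosahedron (V=12, E=30, F=20) along a 3-gon: merge 3 vertices and 3 edges, delete both glued faces → V=22, E=51, F=31.
Attach a pentagonal pyramid (V=6, E=10, F=6) along a 3-gon: merge 3 vertices and 3 edges, delete both glued faces → V=25, E=58, F=35.
Check: V − E + F = 25 − 58 + 35 = 2.

35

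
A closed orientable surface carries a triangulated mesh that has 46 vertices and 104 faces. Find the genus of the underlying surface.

Every face is a triangle, so 2E = 3·104 = 312, giving E = 156.
χ = V − E + F = 46 − 156 + 104 = -6.
For a closed orientable surface χ = 2 − 2g, so g = (2 − (-6))/2 = 4.

4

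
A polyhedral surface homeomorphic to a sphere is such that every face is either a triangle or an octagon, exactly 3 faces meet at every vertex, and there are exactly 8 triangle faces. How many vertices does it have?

Let x be the number of octagons; then F = 8 + x.
Edge–face incidences: 2E = 3·8 + 8·x = 24 + 8x.
Every vertex has degree 3, so 3V = 2E.
Euler: V − E + F = 2 ⇒ (2E)/3 − E + (8 + x) = 2.
Multiply by 6: 2·(2E) − 3·(2E) + 6·(8 + x) = 12, i.e. 48 + 6x − (24 + 8x) = 12.
Collecting terms: −2x + 24 = 12, so −2x = −12, so x = 6.
Then 2E = 24 + 8·6 = 72, so E = 36, V = 2E/3 = 24, F = 8 + 6 = 14.

24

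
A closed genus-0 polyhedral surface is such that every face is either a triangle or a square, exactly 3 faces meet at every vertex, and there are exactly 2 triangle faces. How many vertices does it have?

6

Let x be the number of squares; then F = 2 + x.
Edge–face incidences: 2E = 3·2 + 4·x = 6 + 4x.
Every vertex has degree 3, so 3V = 2E.
Euler: V − E + F = 2 ⇒ (2E)/3 − E + (2 + x) = 2.
Multiply by 6: 2·(2E) − 3·(2E) + 6·(2 + x) = 12, i.e. 12 + 6x − (6 + 4x) = 12.
Collecting terms: 2x + 6 = 12, so 2x = 6, so x = 3.
Then 2E = 6 + 4·3 = 18, so E = 9, V = 2E/3 = 6, F = 2 + 3 = 5.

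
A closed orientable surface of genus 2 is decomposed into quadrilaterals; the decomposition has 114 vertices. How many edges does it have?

χ = 2 − 2·2 = -2, and every face is a square so 4F = 2E.
V − E + F = -2 with E = 4F/2 gives 114 − (4/2 − 1)·F = -2, so F = 116 and E = 232.

232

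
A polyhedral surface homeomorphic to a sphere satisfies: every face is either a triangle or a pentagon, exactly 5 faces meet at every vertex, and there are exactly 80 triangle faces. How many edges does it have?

Let x be the number of pentagons; then F = 80 + x.
Edge–face incidences: 2E = 3·80 + 5·x = 240 + 5x.
Every vertex has degree 5, so 5V = 2E.
Euler: V − E + F = 2 ⇒ (2E)/5 − E + (80 + x) = 2.
Multiply by 10: 2·(2E) − 5·(2E) + 10·(80 + x) = 20, i.e. 800 + 10x − 3·(240 + 5x) = 20.
Collecting terms: −5x + 80 = 20, so −5x = −60, so x = 12.
Then 2E = 240 + 5·12 = 300, so E = 150, V = 2E/5 = 60, F = 80 + 12 = 92.

150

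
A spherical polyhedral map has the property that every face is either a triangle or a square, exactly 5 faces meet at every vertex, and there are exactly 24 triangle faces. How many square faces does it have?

Let x be the number of squares; then F = 24 + x.
Edge–face incidences: 2E = 3·24 + 4·x = 72 + 4x.
Every vertex has degree 5, so 5V = 2E.
Euler: V − E + F = 2 ⇒ (2E)/5 − E + (24 + x) = 2.
Multiply by 10: 2·(2E) − 5·(2E) + 10·(24 + x) = 20, i.e. 240 + 10x − 3·(72 + 4x) = 20.
Collecting terms: −2x + 24 = 20, so −2x = −4, so x = 2.
Then 2E = 72 + 4·2 = 80, so E = 40, V = 2E/5 = 16, F = 24 + 2 = 26.

2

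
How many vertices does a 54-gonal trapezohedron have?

The n-trapezohedron (dual of the n-antiprism) has V = 2·54 + 2 = 110, E = 4·54 = 216, F = 2·54 = 108.
Check: V − E + F = 110 − 216 + 108 = 2.

110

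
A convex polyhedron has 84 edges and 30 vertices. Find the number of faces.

56

Here V − E + F = 2.
F = 2 − V + E = 2 − 30 + 84 = 56.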